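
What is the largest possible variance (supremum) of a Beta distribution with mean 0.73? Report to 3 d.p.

Var = μ(1−μ)/(α+β+1), which approaches μ(1−μ) as α+β → 0.
So the supremum is μ(1−μ) = 0.73×0.27 = 0.197.

0.197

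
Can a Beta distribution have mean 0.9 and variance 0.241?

No

For any Beta, Var(X) < E[X]·(1−E[X]).
Here μ(1−μ) = 0.9×0.1 = 0.09, and 0.241 ≥ 0.09.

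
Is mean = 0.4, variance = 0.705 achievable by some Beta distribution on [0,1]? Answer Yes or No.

A Beta with mean μ has variance μ(1−μ)/(α+β+1) < μ(1−μ).
Here μ(1−μ) = 0.4×0.6 = 0.24, and 0.705 ≥ 0.24.

No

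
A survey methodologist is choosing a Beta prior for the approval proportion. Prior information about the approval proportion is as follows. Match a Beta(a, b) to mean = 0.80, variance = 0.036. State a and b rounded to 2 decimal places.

a = 2.76, b = 0.69

By moment matching, a+b = μ(1−μ)/σ² − 1 = (0.80·0.20)/0.036 − 1 = 4.4444 − 1 = 3.4444.
Since a/(a+b) = μ, a = 0.80·3.4444 = 2.76 and b = 0.20·3.4444 = 0.69.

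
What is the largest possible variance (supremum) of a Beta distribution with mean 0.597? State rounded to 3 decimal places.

For fixed mean μ the Beta variance is μ(1−μ)/(α+β+1), increasing as α+β decreases.
Its least upper bound (not attained) is μ(1−μ) = 0.597·0.403 = 0.241.

0.241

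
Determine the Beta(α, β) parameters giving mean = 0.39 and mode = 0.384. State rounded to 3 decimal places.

α = 15.080, β = 23.587

With s = α+β: μ = α/s and mode = (α−1)/(s−2). Eliminating α = μs,
μs − 1 = m(s−2) ⇒ s(μ−m) = 1−2m ⇒ s = 0.232/0.006 = 38.6667.
So α = μs = 15.080, β = (1−μ)s = 23.587.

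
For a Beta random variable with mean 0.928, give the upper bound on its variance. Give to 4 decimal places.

0.0668

Var = μ(1−μ)/(α+β+1), which approaches μ(1−μ) as α+β → 0.
So the supremum is μ(1−μ) = 0.928×0.072 = 0.0668.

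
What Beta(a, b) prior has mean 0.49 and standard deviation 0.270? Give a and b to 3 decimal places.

a = 1.190, b = 1.238

σ² = 0.270² = 0.072900.
With s = a+b, Var = μ(1−μ)/(s+1), so s+1 = (0.49×0.51)/0.072900 = 3.4280 and s = 2.4280.
a = μs = 1.190, b = (1−μ)s = 1.238.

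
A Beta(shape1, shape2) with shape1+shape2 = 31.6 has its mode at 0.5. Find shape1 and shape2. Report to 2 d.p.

shape1 = 15.80, shape2 = 15.80

Mode = (shape1−1)/(κ−2) with κ = shape1+shape2, so shape1−1 = 0.5·29.6 = 14.80.
shape1 = 15.80; shape2 = κ − shape1 = 15.80.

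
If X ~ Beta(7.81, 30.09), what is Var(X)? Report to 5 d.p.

0.00421

Var = αβ/[(α+β)²(α+β+1)] = (7.81×30.09)/(37.90²×38.90) = 235.0029/55876.349000 = 0.00421.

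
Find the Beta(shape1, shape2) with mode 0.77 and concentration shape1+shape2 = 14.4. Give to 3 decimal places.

shape1 = 10.548, shape2 = 3.852

Since the density peak of Beta(shape1,shape2) is at (shape1−1)/(shape1+shape2−2),
shape1 = 1 + 0.77(14.4−2) = 10.548 and shape2 = 14.4 − 10.548 = 3.852.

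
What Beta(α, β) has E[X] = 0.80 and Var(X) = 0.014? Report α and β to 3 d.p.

α = 8.343, β = 2.086

By moment matching, α+β = μ(1−μ)/σ² − 1 = (0.80·0.20)/0.014 − 1 = 11.4286 − 1 = 10.4286.
Since α/(α+β) = μ, α = 0.80·10.4286 = 8.343 and β = 0.20·10.4286 = 2.086.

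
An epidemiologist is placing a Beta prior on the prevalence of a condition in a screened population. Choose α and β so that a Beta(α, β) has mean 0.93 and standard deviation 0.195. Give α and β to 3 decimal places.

σ² = 0.195² = 0.038025.
With s = α+β, Var = μ(1−μ)/(s+1), so s+1 = (0.93×0.07)/0.038025 = 1.7120 and s = 0.7120.
α = μs = 0.662, β = (1−μ)s = 0.050.

α = 0.662, β = 0.050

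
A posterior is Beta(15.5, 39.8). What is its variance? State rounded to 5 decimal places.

0.00358

μ = 15.5/55.3 = 0.280289; Var = μ(1−μ)/(α+β+1) = 0.2017272/56.3 = 0.00358.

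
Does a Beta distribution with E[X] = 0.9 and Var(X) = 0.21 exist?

No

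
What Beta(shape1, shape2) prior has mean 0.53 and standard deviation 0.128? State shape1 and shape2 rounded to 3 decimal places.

σ² = 0.128² = 0.016384.
With s = shape1+shape2, Var = μ(1−μ)/(s+1), so s+1 = (0.53×0.47)/0.016384 = 15.2039 and s = 14.2039.
shape1 = μs = 7.528, shape2 = (1−μ)s = 6.676.

shape1 = 7.528, shape2 = 6.676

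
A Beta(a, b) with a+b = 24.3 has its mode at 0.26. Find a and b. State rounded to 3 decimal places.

For a,b>1 the mode is (a−1)/(a+b−2), so a = mode·(κ−2)+1 = 0.26×22.3+1 = 6.798.
And b = (1−mode)·(κ−2)+1 = 0.74×22.3+1 = 17.502.

a = 6.798, b = 17.502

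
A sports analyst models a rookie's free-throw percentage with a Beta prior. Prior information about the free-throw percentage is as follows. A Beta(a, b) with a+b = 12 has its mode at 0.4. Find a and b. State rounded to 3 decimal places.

a = 5.000, b = 7.000

Mode = (a−1)/(κ−2) with κ = a+b, so a−1 = 0.4·10 = 4.000.
a = 5.000; b = κ − a = 7.000.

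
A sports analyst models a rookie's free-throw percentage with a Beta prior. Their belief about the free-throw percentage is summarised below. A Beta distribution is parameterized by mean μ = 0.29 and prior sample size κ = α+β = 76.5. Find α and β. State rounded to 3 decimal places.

α = 22.185, β = 54.315

α = μκ = 0.29×76.5 = 22.185 and β = (1−μ)κ = 0.71×76.5 = 54.315.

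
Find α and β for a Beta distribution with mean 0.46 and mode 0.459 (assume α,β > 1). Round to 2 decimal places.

α = 37.72, β = 44.28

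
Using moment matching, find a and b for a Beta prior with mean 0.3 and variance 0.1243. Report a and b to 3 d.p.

a = 0.207, b = 0.483

Let s = a+b. The Beta variance is μ(1−μ)/(s+1).
So s+1 = μ(1−μ)/σ² = (0.3×0.7)/0.1243 = 0.21/0.1243 = 1.6895, giving s = 0.6895.
Then a = μs = 0.3×0.6895 = 0.207 and b = (1−μ)s = 0.7×0.6895 = 0.483.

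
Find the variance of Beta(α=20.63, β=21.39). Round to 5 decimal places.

0.00581

μ = 20.63/42.02 = 0.490957; Var = μ(1−μ)/(α+β+1) = 0.2499182/43.02 = 0.00581.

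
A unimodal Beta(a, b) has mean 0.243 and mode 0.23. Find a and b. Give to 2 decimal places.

Let s = a+b. Mean gives a = μs = 0.243s; mode gives (a−1)/(s−2) = 0.23.
Substituting: 0.243s − 1 = 0.23(s−2) = 0.23s − 0.46, so 0.013s = 0.54 and s = 41.5385.
Then a = 0.243×41.5385 = 10.09 and b = s−a = 31.44.

a = 10.09, b = 31.44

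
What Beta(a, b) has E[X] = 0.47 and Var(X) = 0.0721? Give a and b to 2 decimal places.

Write ν = a+b; then a = μν and Var = μ(1−μ)/(ν+1).
ν = μ(1−μ)/Var − 1 = 0.2491/0.0721 − 1 = 2.4549.
a = 0.47·2.4549 = 1.15, b = 0.53·2.4549 = 1.30.

a = 1.15, b = 1.30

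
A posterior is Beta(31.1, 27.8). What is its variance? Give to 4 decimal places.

0.0042

α+β = 58.9 and αβ = 864.58, so Var = αβ/[(α+β)²(α+β+1)] = 864.58/207805.679 = 0.0042.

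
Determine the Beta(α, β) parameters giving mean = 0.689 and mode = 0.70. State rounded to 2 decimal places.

α = 25.05, β = 11.31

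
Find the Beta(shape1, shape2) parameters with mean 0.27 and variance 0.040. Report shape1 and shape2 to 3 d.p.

shape1 = 1.060, shape2 = 2.867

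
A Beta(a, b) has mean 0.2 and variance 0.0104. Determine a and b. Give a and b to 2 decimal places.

Let s = a+b. The Beta variance is μ(1−μ)/(s+1).
So s+1 = μ(1−μ)/σ² = (0.2×0.8)/0.0104 = 0.16/0.0104 = 15.3846, giving s = 14.3846.
Then a = μs = 0.2×14.3846 = 2.88 and b = (1−μ)s = 0.8×14.3846 = 11.51.

a = 2.88, b = 11.51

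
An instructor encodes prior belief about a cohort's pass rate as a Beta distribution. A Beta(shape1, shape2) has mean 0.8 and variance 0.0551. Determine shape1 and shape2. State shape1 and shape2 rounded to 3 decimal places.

shape1 = 1.523, shape2 = 0.381

By moment matching, shape1+shape2 = μ(1−μ)/σ² − 1 = (0.8·0.2)/0.0551 − 1 = 2.9038 − 1 = 1.9038.
Since shape1/(shape1+shape2) = μ, shape1 = 0.8·1.9038 = 1.523 and shape2 = 0.2·1.9038 = 0.381.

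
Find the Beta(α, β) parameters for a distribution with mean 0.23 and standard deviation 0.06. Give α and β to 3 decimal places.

α = 11.085, β = 37.110

Variance = 0.06² = 0.0036. The moment-matching identity α+β = μ(1−μ)/Var − 1 gives
α+β = 0.1771/0.0036 − 1 = 48.1944, so α = μ·48.1944 = 11.085 and β = (1−μ)·48.1944 = 37.110.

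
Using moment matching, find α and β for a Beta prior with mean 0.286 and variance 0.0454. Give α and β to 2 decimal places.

α = 1.00, β = 2.50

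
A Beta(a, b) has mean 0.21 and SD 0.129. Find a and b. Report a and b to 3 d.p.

σ² = 0.129² = 0.016641.
With s = a+b, Var = μ(1−μ)/(s+1), so s+1 = (0.21×0.79)/0.016641 = 9.9694 and s = 8.9694.
a = μs = 1.884, b = (1−μ)s = 7.086.

a = 1.884, b = 7.086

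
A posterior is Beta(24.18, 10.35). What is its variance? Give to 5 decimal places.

α+β = 34.53 and αβ = 250.2630, so Var = αβ/[(α+β)²(α+β+1)] = 250.2630/42363.161577 = 0.00591.

0.00591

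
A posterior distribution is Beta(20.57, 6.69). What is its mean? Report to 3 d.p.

E[X] = α/(α+β) = 20.57/27.26 = 0.755.

0.755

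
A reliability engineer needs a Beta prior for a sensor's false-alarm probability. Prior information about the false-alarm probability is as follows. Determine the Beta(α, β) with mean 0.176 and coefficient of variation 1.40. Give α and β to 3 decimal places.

α = 0.244, β = 1.144

Var = (CV·μ)² = (1.40×0.176)² = 0.060713.
α+β = μ(1−μ)/Var − 1 = 0.145024/0.060713 − 1 = 1.3887.
Thus α = 0.176·1.3887 = 0.244 and β = 0.824·1.3887 = 1.144.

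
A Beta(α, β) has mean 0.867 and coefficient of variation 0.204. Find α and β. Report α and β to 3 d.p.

α = 2.329, β = 0.357

Var = (CV·μ)² = (0.204×0.867)² = 0.031282.
α+β = μ(1−μ)/Var − 1 = 0.115311/0.031282 − 1 = 2.6861.
Thus α = 0.867·2.6861 = 2.329 and β = 0.133·2.6861 = 0.357.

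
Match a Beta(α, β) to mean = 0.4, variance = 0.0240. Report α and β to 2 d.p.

α = 3.60, β = 5.40

By moment matching, α+β = μ(1−μ)/σ² − 1 = (0.4·0.6)/0.0240 − 1 = 10.0000 − 1 = 9.0000.
Since α/(α+β) = μ, α = 0.4·9.0000 = 3.60 and β = 0.6·9.0000 = 5.40.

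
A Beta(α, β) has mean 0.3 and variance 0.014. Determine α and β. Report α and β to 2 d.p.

α = 4.20, β = 9.80

By moment matching, α+β = μ(1−μ)/σ² − 1 = (0.3·0.7)/0.014 − 1 = 15.0000 − 1 = 14.0000.
Since α/(α+β) = μ, α = 0.3·14.0000 = 4.20 and β = 0.7·14.0000 = 9.80.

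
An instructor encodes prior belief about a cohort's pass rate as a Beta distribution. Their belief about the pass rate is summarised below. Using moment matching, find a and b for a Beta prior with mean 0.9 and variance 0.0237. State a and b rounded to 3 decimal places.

Write ν = a+b; then a = μν and Var = μ(1−μ)/(ν+1).
ν = μ(1−μ)/Var − 1 = 0.09/0.0237 − 1 = 2.7975.
a = 0.9·2.7975 = 2.518, b = 0.1·2.7975 = 0.280.

a = 2.518, b = 0.280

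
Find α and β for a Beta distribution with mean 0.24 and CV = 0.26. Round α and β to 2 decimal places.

σ = CV·μ = 0.26×0.24 = 0.06240, so σ² = 0.003894.
s+1 = μ(1−μ)/σ² = 0.1824/0.003894 = 46.8442, so s = α+β = 45.8442.
α = μs = 11.00, β = (1−μ)s = 34.84.

α = 11.00, β = 34.84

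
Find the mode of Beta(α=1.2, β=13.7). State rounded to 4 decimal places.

With α,β > 1, mode = (α−1)/(α+β−2) = 0.2/12.9 = 0.0155.

0.0155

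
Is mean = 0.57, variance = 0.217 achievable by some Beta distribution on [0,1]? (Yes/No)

Yes

A Beta with mean μ has variance μ(1−μ)/(α+β+1) < μ(1−μ).
Here μ(1−μ) = 0.57×0.43 = 0.2451, and 0.217 < 0.2451.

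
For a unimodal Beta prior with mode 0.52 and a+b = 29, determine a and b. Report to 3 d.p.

a = 15.040, b = 13.960

For a,b>1 the mode is (a−1)/(a+b−2), so a = mode·(κ−2)+1 = 0.52×27+1 = 15.040.
And b = (1−mode)·(κ−2)+1 = 0.48×27+1 = 13.960.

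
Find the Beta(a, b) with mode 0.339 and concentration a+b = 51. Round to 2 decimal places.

a = 17.61, b = 33.39

Since the density peak of Beta(a,b) is at (a−1)/(a+b−2),
a = 1 + 0.339(51−2) = 17.61 and b = 51 − 17.61 = 33.39.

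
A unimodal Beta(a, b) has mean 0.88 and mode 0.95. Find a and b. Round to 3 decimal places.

Let s = a+b. Mean gives a = μs = 0.88s; mode gives (a−1)/(s−2) = 0.95.
Substituting: 0.88s − 1 = 0.95(s−2) = 0.95s − 1.90, so -0.07s = -0.90 and s = 12.8571.
Then a = 0.88×12.8571 = 11.314 and b = s−a = 1.543.

a = 11.314, b = 1.543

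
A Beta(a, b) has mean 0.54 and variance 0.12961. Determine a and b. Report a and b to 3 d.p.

Write ν = a+b; then a = μν and Var = μ(1−μ)/(ν+1).
ν = μ(1−μ)/Var − 1 = 0.2484/0.12961 − 1 = 0.9165.
a = 0.54·0.9165 = 0.495, b = 0.46·0.9165 = 0.422.

a = 0.495, b = 0.422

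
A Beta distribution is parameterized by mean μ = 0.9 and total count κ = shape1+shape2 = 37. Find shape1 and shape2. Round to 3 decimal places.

shape1 = 33.300, shape2 = 3.700

Split κ in proportion μ : (1−μ): shape1 = 0.9·37 = 33.300, shape2 = 37 − 33.300 = 3.700.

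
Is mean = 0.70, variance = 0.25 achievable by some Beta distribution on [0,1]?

No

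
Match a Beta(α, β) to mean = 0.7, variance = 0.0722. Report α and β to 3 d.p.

α = 1.336, β = 0.573

Let s = α+β. The Beta variance is μ(1−μ)/(s+1).
So s+1 = μ(1−μ)/σ² = (0.7×0.3)/0.0722 = 0.21/0.0722 = 2.9086, giving s = 1.9086.
Then α = μs = 0.7×1.9086 = 1.336 and β = (1−μ)s = 0.3×1.9086 = 0.573.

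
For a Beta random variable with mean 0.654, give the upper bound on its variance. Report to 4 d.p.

0.2263

Var = μ(1−μ)/(α+β+1), which approaches μ(1−μ) as α+β → 0.
So the supremum is μ(1−μ) = 0.654×0.346 = 0.2263.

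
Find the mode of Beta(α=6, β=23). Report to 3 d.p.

0.185

The density x^(α−1)(1−x)^(β−1) is maximised at (α−1)/(α+β−2) = 5/27 = 0.185.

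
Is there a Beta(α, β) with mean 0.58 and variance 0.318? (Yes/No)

No

A Beta with mean μ has variance μ(1−μ)/(α+β+1) < μ(1−μ).
Here μ(1−μ) = 0.58×0.42 = 0.2436, and 0.318 ≥ 0.2436.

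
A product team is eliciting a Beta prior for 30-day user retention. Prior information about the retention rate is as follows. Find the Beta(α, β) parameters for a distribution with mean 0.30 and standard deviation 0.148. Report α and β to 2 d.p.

σ² = 0.148² = 0.021904.
With s = α+β, Var = μ(1−μ)/(s+1), so s+1 = (0.30×0.70)/0.021904 = 9.5873 and s = 8.5873.
α = μs = 2.58, β = (1−μ)s = 6.01.

α = 2.58, β = 6.01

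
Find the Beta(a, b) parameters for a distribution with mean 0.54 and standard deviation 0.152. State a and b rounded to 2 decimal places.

Variance = 0.152² = 0.023104. The moment-matching identity a+b = μ(1−μ)/Var − 1 gives
a+b = 0.2484/0.023104 − 1 = 9.7514, so a = μ·9.7514 = 5.27 and b = (1−μ)·9.7514 = 4.49.

a = 5.27, b = 4.49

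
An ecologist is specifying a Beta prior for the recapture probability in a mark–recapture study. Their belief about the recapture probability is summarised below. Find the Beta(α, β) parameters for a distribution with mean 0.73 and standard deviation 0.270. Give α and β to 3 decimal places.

α = 1.244, β = 0.460

σ² = 0.270² = 0.072900.
With s = α+β, Var = μ(1−μ)/(s+1), so s+1 = (0.73×0.27)/0.072900 = 2.7037 and s = 1.7037.
α = μs = 1.244, β = (1−μ)s = 0.460.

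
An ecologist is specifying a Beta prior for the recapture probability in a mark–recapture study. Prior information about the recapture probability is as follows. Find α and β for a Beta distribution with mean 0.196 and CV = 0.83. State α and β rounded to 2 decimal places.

α = 0.97, β = 3.98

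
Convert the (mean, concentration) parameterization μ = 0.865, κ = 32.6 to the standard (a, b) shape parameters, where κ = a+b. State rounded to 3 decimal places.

a = 28.199, b = 4.401

a = μκ = 0.865×32.6 = 28.199 and b = (1−μ)κ = 0.135×32.6 = 4.401.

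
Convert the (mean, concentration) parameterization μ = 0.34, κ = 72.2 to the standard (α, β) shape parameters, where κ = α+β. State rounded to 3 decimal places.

α = 24.548, β = 47.652

α = μκ = 0.34×72.2 = 24.548 and β = (1−μ)κ = 0.66×72.2 = 47.652.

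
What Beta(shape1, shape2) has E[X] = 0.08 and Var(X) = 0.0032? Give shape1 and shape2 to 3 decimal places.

Write ν = shape1+shape2; then shape1 = μν and Var = μ(1−μ)/(ν+1).
ν = μ(1−μ)/Var − 1 = 0.0736/0.0032 − 1 = 22.0000.
shape1 = 0.08·22.0000 = 1.760, shape2 = 0.92·22.0000 = 20.240.

shape1 = 1.760, shape2 = 20.240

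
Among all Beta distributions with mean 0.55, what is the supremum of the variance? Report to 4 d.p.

0.2475

For fixed mean μ the Beta variance is μ(1−μ)/(α+β+1), increasing as α+β decreases.
Its least upper bound (not attained) is μ(1−μ) = 0.55·0.45 = 0.2475.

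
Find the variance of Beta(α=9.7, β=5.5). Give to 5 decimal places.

0.01425

μ = 9.7/15.2 = 0.638158; Var = μ(1−μ)/(α+β+1) = 0.2309124/16.2 = 0.01425.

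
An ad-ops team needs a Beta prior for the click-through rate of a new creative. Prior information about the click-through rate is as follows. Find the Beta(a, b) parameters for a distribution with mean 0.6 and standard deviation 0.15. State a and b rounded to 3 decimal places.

a = 5.800, b = 3.867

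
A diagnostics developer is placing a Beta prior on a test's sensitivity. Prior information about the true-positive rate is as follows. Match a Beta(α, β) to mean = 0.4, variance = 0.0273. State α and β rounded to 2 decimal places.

α = 3.12, β = 4.67

By moment matching, α+β = μ(1−μ)/σ² − 1 = (0.4·0.6)/0.0273 − 1 = 8.7912 − 1 = 7.7912.
Since α/(α+β) = μ, α = 0.4·7.7912 = 3.12 and β = 0.6·7.7912 = 4.67.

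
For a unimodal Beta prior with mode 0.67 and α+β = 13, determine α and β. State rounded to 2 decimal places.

α = 8.37, β = 4.63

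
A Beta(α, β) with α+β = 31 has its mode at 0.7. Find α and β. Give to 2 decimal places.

α = 21.30, β = 9.70

For α,β>1 the mode is (α−1)/(α+β−2), so α = mode·(κ−2)+1 = 0.7×29+1 = 21.30.
And β = (1−mode)·(κ−2)+1 = 0.3×29+1 = 9.70.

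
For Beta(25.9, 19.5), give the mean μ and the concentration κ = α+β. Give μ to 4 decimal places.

μ = 0.5705, κ = 45.4

κ = α+β = 25.9+19.5 = 45.4; μ = α/κ = 25.9/45.4 = 0.5705.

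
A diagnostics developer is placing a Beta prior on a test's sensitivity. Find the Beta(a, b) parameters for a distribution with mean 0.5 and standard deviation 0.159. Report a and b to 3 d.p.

a = 4.444, b = 4.444

Variance = 0.159² = 0.025281. The moment-matching identity a+b = μ(1−μ)/Var − 1 gives
a+b = 0.25/0.025281 − 1 = 8.8888, so a = μ·8.8888 = 4.444 and b = (1−μ)·8.8888 = 4.444.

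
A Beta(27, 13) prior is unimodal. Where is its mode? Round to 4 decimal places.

The density x^(α−1)(1−x)^(β−1) is maximised at (α−1)/(α+β−2) = 26/38 = 0.6842.

0.6842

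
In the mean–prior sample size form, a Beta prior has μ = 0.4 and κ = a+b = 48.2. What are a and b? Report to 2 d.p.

a = μκ = 0.4×48.2 = 19.28 and b = (1−μ)κ = 0.6×48.2 = 28.92.

a = 19.28, b = 28.92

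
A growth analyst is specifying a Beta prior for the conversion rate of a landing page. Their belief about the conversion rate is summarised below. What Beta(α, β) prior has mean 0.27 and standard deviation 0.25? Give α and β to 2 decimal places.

α = 0.58, β = 1.57

First σ² = 0.0625. Setting α = μn, β = (1−μ)n with n = α+β,
μ(1−μ)/(n+1) = 0.0625 ⇒ n+1 = 0.1971/0.0625 = 3.1536 ⇒ n = 2.1536.
Hence α = 0.27×2.1536 = 0.58, β = 0.73×2.1536 = 1.57.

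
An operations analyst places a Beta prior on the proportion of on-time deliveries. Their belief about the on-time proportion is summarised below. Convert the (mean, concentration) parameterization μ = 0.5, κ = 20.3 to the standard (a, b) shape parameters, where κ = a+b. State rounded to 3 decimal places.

a = 10.150, b = 10.150

a = μκ = 0.5×20.3 = 10.150 and b = (1−μ)κ = 0.5×20.3 = 10.150.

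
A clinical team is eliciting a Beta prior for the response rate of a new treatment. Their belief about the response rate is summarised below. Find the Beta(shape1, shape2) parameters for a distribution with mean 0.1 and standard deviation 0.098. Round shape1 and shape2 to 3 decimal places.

σ² = 0.098² = 0.009604.
With s = shape1+shape2, Var = μ(1−μ)/(s+1), so s+1 = (0.1×0.9)/0.009604 = 9.3711 and s = 8.3711.
shape1 = μs = 0.837, shape2 = (1−μ)s = 7.534.

shape1 = 0.837, shape2 = 7.534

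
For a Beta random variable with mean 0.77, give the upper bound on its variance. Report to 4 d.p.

Var = μ(1−μ)/(α+β+1), which approaches μ(1−μ) as α+β → 0.
So the supremum is μ(1−μ) = 0.77×0.23 = 0.1771.

0.1771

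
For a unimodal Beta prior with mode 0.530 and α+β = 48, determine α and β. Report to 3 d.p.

α = 25.380, β = 22.620

For α,β>1 the mode is (α−1)/(α+β−2), so α = mode·(κ−2)+1 = 0.530×46+1 = 25.380.
And β = (1−mode)·(κ−2)+1 = 0.470×46+1 = 22.620.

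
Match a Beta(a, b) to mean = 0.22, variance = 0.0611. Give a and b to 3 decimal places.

By moment matching, a+b = μ(1−μ)/σ² − 1 = (0.22·0.78)/0.0611 − 1 = 2.8085 − 1 = 1.8085.
Since a/(a+b) = μ, a = 0.22·1.8085 = 0.398 and b = 0.78·1.8085 = 1.411.

a = 0.398, b = 1.411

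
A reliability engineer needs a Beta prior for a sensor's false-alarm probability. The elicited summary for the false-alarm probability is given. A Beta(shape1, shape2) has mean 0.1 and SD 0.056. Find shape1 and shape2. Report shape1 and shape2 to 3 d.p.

σ² = 0.056² = 0.003136.
With s = shape1+shape2, Var = μ(1−μ)/(s+1), so s+1 = (0.1×0.9)/0.003136 = 28.6990 and s = 27.6990.
shape1 = μs = 2.770, shape2 = (1−μ)s = 24.929.

shape1 = 2.770, shape2 = 24.929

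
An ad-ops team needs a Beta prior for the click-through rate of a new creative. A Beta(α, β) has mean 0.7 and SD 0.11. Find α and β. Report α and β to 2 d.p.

α = 11.45, β = 4.91

σ² = 0.11² = 0.0121.
With s = α+β, Var = μ(1−μ)/(s+1), so s+1 = (0.7×0.3)/0.0121 = 17.3554 and s = 16.3554.
α = μs = 11.45, β = (1−μ)s = 4.91.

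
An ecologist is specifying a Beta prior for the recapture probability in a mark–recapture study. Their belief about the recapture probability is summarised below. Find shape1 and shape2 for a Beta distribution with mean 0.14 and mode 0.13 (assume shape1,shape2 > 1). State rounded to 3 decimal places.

shape1 = 10.360, shape2 = 63.640

With s = shape1+shape2: μ = shape1/s and mode = (shape1−1)/(s−2). Eliminating shape1 = μs,
μs − 1 = m(s−2) ⇒ s(μ−m) = 1−2m ⇒ s = 0.74/0.01 = 74.0000.
So shape1 = μs = 10.360, shape2 = (1−μ)s = 63.640.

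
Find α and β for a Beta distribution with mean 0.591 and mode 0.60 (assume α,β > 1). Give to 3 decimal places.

Let s = α+β. Mean gives α = μs = 0.591s; mode gives (α−1)/(s−2) = 0.60.
Substituting: 0.591s − 1 = 0.60(s−2) = 0.60s − 1.20, so -0.009s = -0.20 and s = 22.2222.
Then α = 0.591×22.2222 = 13.133 and β = s−α = 9.089.

α = 13.133, β = 9.089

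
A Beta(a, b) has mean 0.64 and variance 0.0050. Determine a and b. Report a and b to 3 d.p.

a = 28.851, b = 16.229

Write ν = a+b; then a = μν and Var = μ(1−μ)/(ν+1).
ν = μ(1−μ)/Var − 1 = 0.2304/0.0050 − 1 = 45.0800.
a = 0.64·45.0800 = 28.851, b = 0.36·45.0800 = 16.229.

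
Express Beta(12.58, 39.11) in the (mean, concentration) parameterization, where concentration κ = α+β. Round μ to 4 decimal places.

κ = α+β = 12.58+39.11 = 51.69; μ = α/κ = 12.58/51.69 = 0.2434.

μ = 0.2434, κ = 51.69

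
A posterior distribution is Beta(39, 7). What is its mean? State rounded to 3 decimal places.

E[X] = α/(α+β) = 39/46 = 0.848.

0.848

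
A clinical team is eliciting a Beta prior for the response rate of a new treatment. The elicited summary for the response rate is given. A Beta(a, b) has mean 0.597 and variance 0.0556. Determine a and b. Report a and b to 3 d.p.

By moment matching, a+b = μ(1−μ)/σ² − 1 = (0.597·0.403)/0.0556 − 1 = 4.3272 − 1 = 3.3272.
Since a/(a+b) = μ, a = 0.597·3.3272 = 1.986 and b = 0.403·3.3272 = 1.341.

a = 1.986, b = 1.341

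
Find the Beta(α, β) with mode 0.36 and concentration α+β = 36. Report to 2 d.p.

Mode = (α−1)/(κ−2) with κ = α+β, so α−1 = 0.36·34 = 12.24.
α = 13.24; β = κ − α = 22.76.

α = 13.24, β = 22.76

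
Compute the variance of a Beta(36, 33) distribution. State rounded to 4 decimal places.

0.0036

α+β = 69 and αβ = 1188, so Var = αβ/[(α+β)²(α+β+1)] = 1188/333270 = 0.0036.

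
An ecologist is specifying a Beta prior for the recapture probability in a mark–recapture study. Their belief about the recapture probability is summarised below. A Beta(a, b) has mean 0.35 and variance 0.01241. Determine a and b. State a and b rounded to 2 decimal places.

Let s = a+b. The Beta variance is μ(1−μ)/(s+1).
So s+1 = μ(1−μ)/σ² = (0.35×0.65)/0.01241 = 0.2275/0.01241 = 18.3320, giving s = 17.3320.
Then a = μs = 0.35×17.3320 = 6.07 and b = (1−μ)s = 0.65×17.3320 = 11.27.

a = 6.07, b = 11.27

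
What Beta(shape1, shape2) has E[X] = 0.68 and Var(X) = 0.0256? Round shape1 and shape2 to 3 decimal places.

By moment matching, shape1+shape2 = μ(1−μ)/σ² − 1 = (0.68·0.32)/0.0256 − 1 = 8.5000 − 1 = 7.5000.
Since shape1/(shape1+shape2) = μ, shape1 = 0.68·7.5000 = 5.100 and shape2 = 0.32·7.5000 = 2.400.

shape1 = 5.100, shape2 = 2.400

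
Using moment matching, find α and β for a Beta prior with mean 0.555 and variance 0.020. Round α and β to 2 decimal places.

Let s = α+β. The Beta variance is μ(1−μ)/(s+1).
So s+1 = μ(1−μ)/σ² = (0.555×0.445)/0.020 = 0.246975/0.020 = 12.3487, giving s = 11.3487.
Then α = μs = 0.555×11.3487 = 6.30 and β = (1−μ)s = 0.445×11.3487 = 5.05.

α = 6.30, β = 5.05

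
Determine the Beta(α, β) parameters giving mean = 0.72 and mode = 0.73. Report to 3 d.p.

α = 33.120, β = 12.880

Let s = α+β. Mean gives α = μs = 0.72s; mode gives (α−1)/(s−2) = 0.73.
Substituting: 0.72s − 1 = 0.73(s−2) = 0.73s − 1.46, so -0.01s = -0.46 and s = 46.0000.
Then α = 0.72×46.0000 = 33.120 and β = s−α = 12.880.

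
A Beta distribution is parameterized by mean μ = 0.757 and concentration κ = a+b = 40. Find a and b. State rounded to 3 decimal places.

Split κ in proportion μ : (1−μ): a = 0.757·40 = 30.280, b = 40 − 30.280 = 9.720.

a = 30.280, b = 9.720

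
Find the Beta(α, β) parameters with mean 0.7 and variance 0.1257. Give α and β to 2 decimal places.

α = 0.47, β = 0.20

By moment matching, α+β = μ(1−μ)/σ² − 1 = (0.7·0.3)/0.1257 − 1 = 1.6706 − 1 = 0.6706.
Since α/(α+β) = μ, α = 0.7·0.6706 = 0.47 and β = 0.3·0.6706 = 0.20.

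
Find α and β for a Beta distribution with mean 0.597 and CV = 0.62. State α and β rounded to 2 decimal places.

α = 0.45, β = 0.30

Var = (CV·μ)² = (0.62×0.597)² = 0.137004.
α+β = μ(1−μ)/Var − 1 = 0.240591/0.137004 − 1 = 0.7561.
Thus α = 0.597·0.7561 = 0.45 and β = 0.403·0.7561 = 0.30.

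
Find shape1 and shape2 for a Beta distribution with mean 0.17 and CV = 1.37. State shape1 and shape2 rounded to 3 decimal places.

Var = (CV·μ)² = (1.37×0.17)² = 0.054242.
shape1+shape2 = μ(1−μ)/Var − 1 = 0.1411/0.054242 − 1 = 1.6013.
Thus shape1 = 0.17·1.6013 = 0.272 and shape2 = 0.83·1.6013 = 1.329.

shape1 = 0.272, shape2 = 1.329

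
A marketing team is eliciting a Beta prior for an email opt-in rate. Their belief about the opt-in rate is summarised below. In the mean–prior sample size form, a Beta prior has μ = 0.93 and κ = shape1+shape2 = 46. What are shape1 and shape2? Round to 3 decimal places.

Split κ in proportion μ : (1−μ): shape1 = 0.93·46 = 42.780, shape2 = 46 − 42.780 = 3.220.

shape1 = 42.780, shape2 = 3.220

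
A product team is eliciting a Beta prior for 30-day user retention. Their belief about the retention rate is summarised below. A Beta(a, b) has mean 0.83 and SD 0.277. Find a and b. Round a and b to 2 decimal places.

a = 0.70, b = 0.14

First σ² = 0.076729. Setting a = μn, b = (1−μ)n with n = a+b,
μ(1−μ)/(n+1) = 0.076729 ⇒ n+1 = 0.1411/0.076729 = 1.8389 ⇒ n = 0.8389.
Hence a = 0.83×0.8389 = 0.70, b = 0.17×0.8389 = 0.14.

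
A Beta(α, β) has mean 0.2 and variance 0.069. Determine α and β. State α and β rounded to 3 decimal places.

α = 0.264, β = 1.055

Let s = α+β. The Beta variance is μ(1−μ)/(s+1).
So s+1 = μ(1−μ)/σ² = (0.2×0.8)/0.069 = 0.16/0.069 = 2.3188, giving s = 1.3188.
Then α = μs = 0.2×1.3188 = 0.264 and β = (1−μ)s = 0.8×1.3188 = 1.055.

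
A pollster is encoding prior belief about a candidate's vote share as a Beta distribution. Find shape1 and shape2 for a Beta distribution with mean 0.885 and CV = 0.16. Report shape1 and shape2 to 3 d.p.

shape1 = 3.607, shape2 = 0.469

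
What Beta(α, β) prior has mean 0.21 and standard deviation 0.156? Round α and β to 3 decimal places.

α = 1.222, β = 4.595

First σ² = 0.024336. Setting α = μn, β = (1−μ)n with n = α+β,
μ(1−μ)/(n+1) = 0.024336 ⇒ n+1 = 0.1659/0.024336 = 6.8171 ⇒ n = 5.8171.
Hence α = 0.21×5.8171 = 1.222, β = 0.79×5.8171 = 4.595.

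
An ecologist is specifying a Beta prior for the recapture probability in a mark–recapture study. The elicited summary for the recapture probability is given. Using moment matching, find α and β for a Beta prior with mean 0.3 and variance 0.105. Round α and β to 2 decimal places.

Let s = α+β. The Beta variance is μ(1−μ)/(s+1).
So s+1 = μ(1−μ)/σ² = (0.3×0.7)/0.105 = 0.21/0.105 = 2.0000, giving s = 1.0000.
Then α = μs = 0.3×1.0000 = 0.30 and β = (1−μ)s = 0.7×1.0000 = 0.70.

α = 0.30, β = 0.70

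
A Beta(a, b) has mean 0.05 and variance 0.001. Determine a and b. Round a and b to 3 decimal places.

Write ν = a+b; then a = μν and Var = μ(1−μ)/(ν+1).
ν = μ(1−μ)/Var − 1 = 0.0475/0.001 − 1 = 46.5000.
a = 0.05·46.5000 = 2.325, b = 0.95·46.5000 = 44.175.

a = 2.325, b = 44.175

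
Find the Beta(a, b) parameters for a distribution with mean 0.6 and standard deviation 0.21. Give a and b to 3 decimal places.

a = 2.665, b = 1.777

Variance = 0.21² = 0.0441. The moment-matching identity a+b = μ(1−μ)/Var − 1 gives
a+b = 0.24/0.0441 − 1 = 4.4422, so a = μ·4.4422 = 2.665 and b = (1−μ)·4.4422 = 1.777.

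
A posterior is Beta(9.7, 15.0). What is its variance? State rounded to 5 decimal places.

α+β = 24.7 and αβ = 145.50, so Var = αβ/[(α+β)²(α+β+1)] = 145.50/15679.313 = 0.00928.

0.00928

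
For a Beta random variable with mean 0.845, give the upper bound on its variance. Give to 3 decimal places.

For fixed mean μ the Beta variance is μ(1−μ)/(α+β+1), increasing as α+β decreases.
Its least upper bound (not attained) is μ(1−μ) = 0.845·0.155 = 0.131.

0.131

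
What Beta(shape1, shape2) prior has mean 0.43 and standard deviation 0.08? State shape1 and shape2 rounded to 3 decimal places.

shape1 = 16.038, shape2 = 21.259

σ² = 0.08² = 0.0064.
With s = shape1+shape2, Var = μ(1−μ)/(s+1), so s+1 = (0.43×0.57)/0.0064 = 38.2969 and s = 37.2969.
shape1 = μs = 16.038, shape2 = (1−μ)s = 21.259.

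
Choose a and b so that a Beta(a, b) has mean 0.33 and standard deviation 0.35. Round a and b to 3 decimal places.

a = 0.266, b = 0.539

σ² = 0.35² = 0.1225.
With s = a+b, Var = μ(1−μ)/(s+1), so s+1 = (0.33×0.67)/0.1225 = 1.8049 and s = 0.8049.
a = μs = 0.266, b = (1−μ)s = 0.539.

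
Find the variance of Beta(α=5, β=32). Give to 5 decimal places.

0.00308

Var = αβ/[(α+β)²(α+β+1)] = (5×32)/(37²×38) = 160/52022 = 0.00308.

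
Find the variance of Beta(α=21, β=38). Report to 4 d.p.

0.0038

μ = 21/59 = 0.355932; Var = μ(1−μ)/(α+β+1) = 0.2292445/60 = 0.0038.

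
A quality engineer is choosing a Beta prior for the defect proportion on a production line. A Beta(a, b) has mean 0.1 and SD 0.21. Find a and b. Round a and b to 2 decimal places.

a = 0.10, b = 0.94

Variance = 0.21² = 0.0441. The moment-matching identity a+b = μ(1−μ)/Var − 1 gives
a+b = 0.09/0.0441 − 1 = 1.0408, so a = μ·1.0408 = 0.10 and b = (1−μ)·1.0408 = 0.94.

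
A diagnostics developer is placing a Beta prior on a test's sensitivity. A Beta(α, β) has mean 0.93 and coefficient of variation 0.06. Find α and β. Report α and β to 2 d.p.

α = 18.51, β = 1.39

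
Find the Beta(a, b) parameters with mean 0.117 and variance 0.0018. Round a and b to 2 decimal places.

a = 6.60, b = 49.80

Write ν = a+b; then a = μν and Var = μ(1−μ)/(ν+1).
ν = μ(1−μ)/Var − 1 = 0.103311/0.0018 − 1 = 56.3950.
a = 0.117·56.3950 = 6.60, b = 0.883·56.3950 = 49.80.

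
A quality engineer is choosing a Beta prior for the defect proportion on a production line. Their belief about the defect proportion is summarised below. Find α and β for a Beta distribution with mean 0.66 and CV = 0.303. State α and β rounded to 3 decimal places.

α = 3.043, β = 1.568

Var = (CV·μ)² = (0.303×0.66)² = 0.039992.
α+β = μ(1−μ)/Var − 1 = 0.2244/0.039992 − 1 = 4.6111.
Thus α = 0.66·4.6111 = 3.043 and β = 0.34·4.6111 = 1.568.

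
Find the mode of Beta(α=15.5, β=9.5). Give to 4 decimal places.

With α,β > 1, mode = (α−1)/(α+β−2) = 14.5/23.0 = 0.6304.

0.6304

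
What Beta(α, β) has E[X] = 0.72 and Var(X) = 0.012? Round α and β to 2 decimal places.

α = 11.38, β = 4.42

Let s = α+β. The Beta variance is μ(1−μ)/(s+1).
So s+1 = μ(1−μ)/σ² = (0.72×0.28)/0.012 = 0.2016/0.012 = 16.8000, giving s = 15.8000.
Then α = μs = 0.72×15.8000 = 11.38 and β = (1−μ)s = 0.28×15.8000 = 4.42.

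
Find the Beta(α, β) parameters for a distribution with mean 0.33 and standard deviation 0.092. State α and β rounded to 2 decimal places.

α = 8.29, β = 16.83

Variance = 0.092² = 0.008464. The moment-matching identity α+β = μ(1−μ)/Var − 1 gives
α+β = 0.2211/0.008464 − 1 = 25.1224, so α = μ·25.1224 = 8.29 and β = (1−μ)·25.1224 = 16.83.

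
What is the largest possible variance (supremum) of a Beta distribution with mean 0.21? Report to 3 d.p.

0.166

Var = μ(1−μ)/(α+β+1), which approaches μ(1−μ) as α+β → 0.
So the supremum is μ(1−μ) = 0.21×0.79 = 0.166.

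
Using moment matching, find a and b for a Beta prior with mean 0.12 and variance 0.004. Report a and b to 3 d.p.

By moment matching, a+b = μ(1−μ)/σ² − 1 = (0.12·0.88)/0.004 − 1 = 26.4000 − 1 = 25.4000.
Since a/(a+b) = μ, a = 0.12·25.4000 = 3.048 and b = 0.88·25.4000 = 22.352.

a = 3.048, b = 22.352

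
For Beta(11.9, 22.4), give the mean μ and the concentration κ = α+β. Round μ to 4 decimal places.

μ = 0.3469, κ = 34.3

κ = α+β = 11.9+22.4 = 34.3; μ = α/κ = 11.9/34.3 = 0.3469.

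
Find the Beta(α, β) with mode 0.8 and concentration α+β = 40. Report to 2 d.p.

α = 31.40, β = 8.60

Mode = (α−1)/(κ−2) with κ = α+β, so α−1 = 0.8·38 = 30.40.
α = 31.40; β = κ − α = 8.60.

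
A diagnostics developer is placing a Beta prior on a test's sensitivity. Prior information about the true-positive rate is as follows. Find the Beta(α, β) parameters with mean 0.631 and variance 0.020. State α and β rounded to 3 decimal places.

Let s = α+β. The Beta variance is μ(1−μ)/(s+1).
So s+1 = μ(1−μ)/σ² = (0.631×0.369)/0.020 = 0.232839/0.020 = 11.6419, giving s = 10.6419.
Then α = μs = 0.631×10.6419 = 6.715 and β = (1−μ)s = 0.369×10.6419 = 3.927.

α = 6.715, β = 3.927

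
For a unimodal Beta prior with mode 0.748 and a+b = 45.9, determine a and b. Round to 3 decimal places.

a = 33.837, b = 12.063

Mode = (a−1)/(κ−2) with κ = a+b, so a−1 = 0.748·43.9 = 32.837.
a = 33.837; b = κ − a = 12.063.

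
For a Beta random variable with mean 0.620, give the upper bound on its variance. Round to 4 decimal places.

0.2356

For fixed mean μ the Beta variance is μ(1−μ)/(α+β+1), increasing as α+β decreases.
Its least upper bound (not attained) is μ(1−μ) = 0.620·0.380 = 0.2356.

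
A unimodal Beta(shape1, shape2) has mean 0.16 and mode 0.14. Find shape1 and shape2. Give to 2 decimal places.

shape1 = 5.76, shape2 = 30.24

Let s = shape1+shape2. Mean gives shape1 = μs = 0.16s; mode gives (shape1−1)/(s−2) = 0.14.
Substituting: 0.16s − 1 = 0.14(s−2) = 0.14s − 0.28, so 0.02s = 0.72 and s = 36.0000.
Then shape1 = 0.16×36.0000 = 5.76 and shape2 = s−shape1 = 30.24.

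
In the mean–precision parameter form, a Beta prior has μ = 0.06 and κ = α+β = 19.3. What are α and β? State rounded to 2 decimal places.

α = 1.16, β = 18.14

α = μκ = 0.06×19.3 = 1.16 and β = (1−μ)κ = 0.94×19.3 = 18.14.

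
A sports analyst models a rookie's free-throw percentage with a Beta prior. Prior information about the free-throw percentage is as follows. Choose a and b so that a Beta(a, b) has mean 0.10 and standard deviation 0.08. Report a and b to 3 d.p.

a = 1.306, b = 11.756

Variance = 0.08² = 0.0064. The moment-matching identity a+b = μ(1−μ)/Var − 1 gives
a+b = 0.0900/0.0064 − 1 = 13.0625, so a = μ·13.0625 = 1.306 and b = (1−μ)·13.0625 = 11.756.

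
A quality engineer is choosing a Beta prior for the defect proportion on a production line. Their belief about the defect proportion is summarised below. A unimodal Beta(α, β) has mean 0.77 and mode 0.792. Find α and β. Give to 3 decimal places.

α = 20.440, β = 6.105

With s = α+β: μ = α/s and mode = (α−1)/(s−2). Eliminating α = μs,
μs − 1 = m(s−2) ⇒ s(μ−m) = 1−2m ⇒ s = -0.584/-0.022 = 26.5455.
So α = μs = 20.440, β = (1−μ)s = 6.105.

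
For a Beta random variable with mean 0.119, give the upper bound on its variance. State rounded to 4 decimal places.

For fixed mean μ the Beta variance is μ(1−μ)/(α+β+1), increasing as α+β decreases.
Its least upper bound (not attained) is μ(1−μ) = 0.119·0.881 = 0.1048.

0.1048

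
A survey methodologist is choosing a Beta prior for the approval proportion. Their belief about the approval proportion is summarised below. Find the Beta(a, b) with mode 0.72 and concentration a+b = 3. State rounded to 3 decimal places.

a = 1.720, b = 1.280

Mode = (a−1)/(κ−2) with κ = a+b, so a−1 = 0.72·1 = 0.720.
a = 1.720; b = κ − a = 1.280.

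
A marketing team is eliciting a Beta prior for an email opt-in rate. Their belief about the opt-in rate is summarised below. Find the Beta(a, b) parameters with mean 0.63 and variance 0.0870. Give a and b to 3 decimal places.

a = 1.058, b = 0.621

Let s = a+b. The Beta variance is μ(1−μ)/(s+1).
So s+1 = μ(1−μ)/σ² = (0.63×0.37)/0.0870 = 0.2331/0.0870 = 2.6793, giving s = 1.6793.
Then a = μs = 0.63×1.6793 = 1.058 and b = (1−μ)s = 0.37×1.6793 = 0.621.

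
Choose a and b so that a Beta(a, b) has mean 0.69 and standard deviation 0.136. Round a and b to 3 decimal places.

a = 7.290, b = 3.275

Variance = 0.136² = 0.018496. The moment-matching identity a+b = μ(1−μ)/Var − 1 gives
a+b = 0.2139/0.018496 − 1 = 10.5647, so a = μ·10.5647 = 7.290 and b = (1−μ)·10.5647 = 3.275.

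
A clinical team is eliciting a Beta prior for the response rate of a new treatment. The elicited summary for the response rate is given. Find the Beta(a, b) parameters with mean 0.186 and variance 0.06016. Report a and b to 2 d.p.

a = 0.28, b = 1.23

Let s = a+b. The Beta variance is μ(1−μ)/(s+1).
So s+1 = μ(1−μ)/σ² = (0.186×0.814)/0.06016 = 0.151404/0.06016 = 2.5167, giving s = 1.5167.
Then a = μs = 0.186×1.5167 = 0.28 and b = (1−μ)s = 0.814×1.5167 = 1.23.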